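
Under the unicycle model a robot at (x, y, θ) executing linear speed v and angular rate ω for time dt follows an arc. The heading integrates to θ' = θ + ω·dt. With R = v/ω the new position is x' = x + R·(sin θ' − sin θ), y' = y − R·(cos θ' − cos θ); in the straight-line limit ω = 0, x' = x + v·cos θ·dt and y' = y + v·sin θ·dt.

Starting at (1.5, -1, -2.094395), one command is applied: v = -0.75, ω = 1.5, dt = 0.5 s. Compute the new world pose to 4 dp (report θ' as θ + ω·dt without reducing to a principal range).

(1.5542, -0.6378, -1.3444)

θ' = -2.0944 + 1.5·0.5 = -1.3444
R = v/ω = -0.75/1.5 = -0.5000
x' = 1.5 + -0.5000·(sin -1.3444 − sin -2.0944) = 1.5542
y' = -1 − -0.5000·(cos -1.3444 − cos -2.0944) = -0.6378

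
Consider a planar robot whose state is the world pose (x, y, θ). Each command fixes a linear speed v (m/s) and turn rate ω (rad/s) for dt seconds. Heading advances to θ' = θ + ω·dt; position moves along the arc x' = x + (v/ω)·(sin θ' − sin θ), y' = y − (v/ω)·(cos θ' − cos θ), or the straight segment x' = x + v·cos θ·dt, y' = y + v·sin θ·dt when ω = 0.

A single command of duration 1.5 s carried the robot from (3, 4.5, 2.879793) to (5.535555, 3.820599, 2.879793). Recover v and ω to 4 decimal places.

v = -1.7500, ω = 0.0000

Δθ = 2.879793 − 2.879793 = 0.000000
ω = Δθ/dt = 0.000000/1.5 = 0.0000
ω = 0 → v = (Δx·cos θ + Δy·sin θ)/dt = -1.7500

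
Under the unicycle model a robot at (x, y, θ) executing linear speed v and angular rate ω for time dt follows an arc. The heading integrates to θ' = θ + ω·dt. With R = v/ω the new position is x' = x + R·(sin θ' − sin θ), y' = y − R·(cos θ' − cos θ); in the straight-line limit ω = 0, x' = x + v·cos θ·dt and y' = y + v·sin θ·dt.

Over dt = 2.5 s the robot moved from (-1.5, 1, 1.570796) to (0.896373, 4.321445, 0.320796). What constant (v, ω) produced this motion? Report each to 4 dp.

v = 1.7500, ω = -0.5000

Δθ = 0.320796 − 1.570796 = -1.250000
ω = Δθ/dt = -1.250000/2.5 = -0.5000
R = −Δy/(cos θ' − cos θ) = -3.5000
v = R·ω = -3.5000·-0.5000 = 1.7500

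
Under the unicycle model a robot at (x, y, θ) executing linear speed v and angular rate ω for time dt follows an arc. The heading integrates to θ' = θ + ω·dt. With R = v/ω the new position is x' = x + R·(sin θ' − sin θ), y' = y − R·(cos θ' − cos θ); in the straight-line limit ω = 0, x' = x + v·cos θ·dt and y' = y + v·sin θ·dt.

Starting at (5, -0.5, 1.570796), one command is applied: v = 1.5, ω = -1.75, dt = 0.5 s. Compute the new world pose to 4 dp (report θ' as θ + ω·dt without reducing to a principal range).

(5.3077, 0.1579, 0.6958)

θ' = 1.5708 + -1.75·0.5 = 0.6958
R = v/ω = 1.5/-1.75 = -0.8571
x' = 5 + -0.8571·(sin 0.6958 − sin 1.5708) = 5.3077
y' = -0.5 − -0.8571·(cos 0.6958 − cos 1.5708) = 0.1579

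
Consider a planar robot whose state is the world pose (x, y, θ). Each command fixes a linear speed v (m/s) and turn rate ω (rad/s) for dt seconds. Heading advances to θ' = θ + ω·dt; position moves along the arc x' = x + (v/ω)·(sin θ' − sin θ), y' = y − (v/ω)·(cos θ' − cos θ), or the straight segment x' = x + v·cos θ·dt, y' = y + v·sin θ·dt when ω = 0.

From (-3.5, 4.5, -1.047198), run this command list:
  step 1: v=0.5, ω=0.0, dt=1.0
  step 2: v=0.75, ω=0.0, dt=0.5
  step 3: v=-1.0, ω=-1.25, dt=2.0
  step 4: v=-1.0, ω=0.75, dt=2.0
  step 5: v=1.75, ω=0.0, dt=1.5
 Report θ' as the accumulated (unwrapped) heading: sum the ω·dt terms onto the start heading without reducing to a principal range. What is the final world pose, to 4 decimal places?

step 1: θ'=-1.0472 (straight) → pose (-3.2500, 4.0670, -1.0472)
step 2: θ'=-1.0472 (straight) → pose (-3.0625, 3.7422, -1.0472)
step 3: θ'=-3.5472 (R=0.8000) → pose (-2.0540, 4.8773, -3.5472)
step 4: θ'=-2.0472 (R=-1.3333) → pose (-0.3431, 5.4910, -2.0472)
step 5: θ'=-2.0472 (straight) → pose (-1.5468, 3.1583, -2.0472)

(-1.5468, 3.1583, -2.0472)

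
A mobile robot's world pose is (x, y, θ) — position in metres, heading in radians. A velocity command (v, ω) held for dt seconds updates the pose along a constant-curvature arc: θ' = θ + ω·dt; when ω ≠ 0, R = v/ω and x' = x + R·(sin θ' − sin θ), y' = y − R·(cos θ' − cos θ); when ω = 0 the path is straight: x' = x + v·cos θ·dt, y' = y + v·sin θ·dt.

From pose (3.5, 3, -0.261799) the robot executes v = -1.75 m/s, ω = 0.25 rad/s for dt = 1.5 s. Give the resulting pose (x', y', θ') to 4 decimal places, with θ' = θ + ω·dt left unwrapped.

(0.8976, 3.1937, 0.1132)

θ' = -0.2618 + 0.25·1.5 = 0.1132
R = v/ω = -1.75/0.25 = -7.0000
x' = 3.5 + -7.0000·(sin 0.1132 − sin -0.2618) = 0.8976
y' = 3 − -7.0000·(cos 0.1132 − cos -0.2618) = 3.1937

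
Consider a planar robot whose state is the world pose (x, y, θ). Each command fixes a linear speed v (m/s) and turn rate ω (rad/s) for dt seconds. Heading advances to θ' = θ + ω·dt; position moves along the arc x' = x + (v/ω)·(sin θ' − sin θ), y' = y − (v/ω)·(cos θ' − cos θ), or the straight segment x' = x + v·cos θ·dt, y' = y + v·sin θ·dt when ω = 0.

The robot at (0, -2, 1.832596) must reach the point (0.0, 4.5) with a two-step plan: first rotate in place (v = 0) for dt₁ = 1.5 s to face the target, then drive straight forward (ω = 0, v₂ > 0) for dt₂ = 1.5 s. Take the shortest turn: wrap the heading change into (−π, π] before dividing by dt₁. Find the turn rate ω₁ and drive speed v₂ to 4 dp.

heading to target = atan2(4.5−-2, 0−0) = 1.5708
Δθ = wrap(1.5708 − 1.8326) = -0.2618; ω₁ = Δθ/dt₁ = -0.1745
distance = √((0−0)² + (4.5−-2)²) = 6.5000; v₂ = distance/dt₂ = 4.3333

ω₁ = -0.1745, v₂ = 4.3333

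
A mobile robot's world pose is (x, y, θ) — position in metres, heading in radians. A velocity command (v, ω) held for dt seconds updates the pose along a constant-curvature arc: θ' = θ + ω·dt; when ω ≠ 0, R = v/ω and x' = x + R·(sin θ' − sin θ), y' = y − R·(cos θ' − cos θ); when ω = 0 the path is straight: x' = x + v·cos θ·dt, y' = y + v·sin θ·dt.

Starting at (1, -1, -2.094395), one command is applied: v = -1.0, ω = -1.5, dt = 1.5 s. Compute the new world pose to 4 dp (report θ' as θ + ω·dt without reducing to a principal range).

θ' = -2.0944 + -1.5·1.5 = -4.3444
R = v/ω = -1.0/-1.5 = 0.6667
x' = 1 + 0.6667·(sin -4.3444 − sin -2.0944) = 2.1994
y' = -1 − 0.6667·(cos -4.3444 − cos -2.0944) = -1.0935

(2.1994, -1.0935, -4.3444)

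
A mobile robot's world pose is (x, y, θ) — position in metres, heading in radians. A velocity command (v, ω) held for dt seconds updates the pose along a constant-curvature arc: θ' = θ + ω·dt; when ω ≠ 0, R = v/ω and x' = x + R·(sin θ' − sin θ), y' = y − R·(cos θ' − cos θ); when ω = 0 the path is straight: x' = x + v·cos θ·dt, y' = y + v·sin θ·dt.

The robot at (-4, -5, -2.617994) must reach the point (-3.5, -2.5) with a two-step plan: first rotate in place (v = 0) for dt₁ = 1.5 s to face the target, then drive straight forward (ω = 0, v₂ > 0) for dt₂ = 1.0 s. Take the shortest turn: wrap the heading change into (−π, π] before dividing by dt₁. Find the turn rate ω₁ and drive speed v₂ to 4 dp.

ω₁ = -1.5279, v₂ = 2.5495

heading to target = atan2(-2.5−-5, -3.5−-4) = 1.3734
Δθ = wrap(1.3734 − -2.6180) = -2.2918; ω₁ = Δθ/dt₁ = -1.5279
distance = √((-3.5−-4)² + (-2.5−-5)²) = 2.5495; v₂ = distance/dt₂ = 2.5495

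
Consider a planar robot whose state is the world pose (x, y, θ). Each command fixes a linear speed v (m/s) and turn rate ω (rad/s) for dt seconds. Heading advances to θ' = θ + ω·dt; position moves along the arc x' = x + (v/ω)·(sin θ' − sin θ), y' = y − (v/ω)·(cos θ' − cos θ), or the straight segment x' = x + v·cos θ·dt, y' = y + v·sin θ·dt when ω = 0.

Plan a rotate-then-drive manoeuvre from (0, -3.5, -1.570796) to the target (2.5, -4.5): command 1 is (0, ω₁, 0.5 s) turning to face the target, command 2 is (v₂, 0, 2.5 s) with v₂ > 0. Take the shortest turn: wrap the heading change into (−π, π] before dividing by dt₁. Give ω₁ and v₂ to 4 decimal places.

ω₁ = 2.3806, v₂ = 1.0770

heading to target = atan2(-4.5−-3.5, 2.5−0) = -0.3805
Δθ = wrap(-0.3805 − -1.5708) = 1.1903; ω₁ = Δθ/dt₁ = 2.3806
distance = √((2.5−0)² + (-4.5−-3.5)²) = 2.6926; v₂ = distance/dt₂ = 1.0770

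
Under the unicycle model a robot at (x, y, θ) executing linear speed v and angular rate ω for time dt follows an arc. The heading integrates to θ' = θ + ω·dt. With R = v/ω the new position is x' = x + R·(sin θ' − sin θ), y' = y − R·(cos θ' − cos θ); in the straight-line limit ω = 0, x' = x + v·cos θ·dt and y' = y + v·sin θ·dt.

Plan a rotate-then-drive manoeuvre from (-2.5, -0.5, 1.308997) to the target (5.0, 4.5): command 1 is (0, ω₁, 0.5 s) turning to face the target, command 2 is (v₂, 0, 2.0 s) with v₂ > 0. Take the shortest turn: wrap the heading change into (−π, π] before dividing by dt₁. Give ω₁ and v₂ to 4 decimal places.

heading to target = atan2(4.5−-0.5, 5−-2.5) = 0.5880
Δθ = wrap(0.5880 − 1.3090) = -0.7210; ω₁ = Δθ/dt₁ = -1.4420
distance = √((5−-2.5)² + (4.5−-0.5)²) = 9.0139; v₂ = distance/dt₂ = 4.5069

ω₁ = -1.4420, v₂ = 4.5069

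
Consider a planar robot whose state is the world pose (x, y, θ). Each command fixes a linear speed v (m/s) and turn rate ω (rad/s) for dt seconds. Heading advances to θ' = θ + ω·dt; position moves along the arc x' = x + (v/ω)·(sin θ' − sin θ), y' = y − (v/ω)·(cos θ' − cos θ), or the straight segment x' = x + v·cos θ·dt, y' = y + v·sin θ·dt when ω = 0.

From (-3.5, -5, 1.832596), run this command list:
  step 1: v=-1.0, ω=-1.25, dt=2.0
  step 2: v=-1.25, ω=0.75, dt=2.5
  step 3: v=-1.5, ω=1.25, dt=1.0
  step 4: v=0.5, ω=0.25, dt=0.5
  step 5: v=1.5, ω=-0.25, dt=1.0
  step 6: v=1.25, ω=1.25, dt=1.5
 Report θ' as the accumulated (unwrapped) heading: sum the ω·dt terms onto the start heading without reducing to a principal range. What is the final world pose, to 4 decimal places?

(-9.9555, -7.0245, 4.2076)

step 1: θ'=-0.6674 (R=0.8000) → pose (-4.7679, -5.8354, -0.6674)
step 2: θ'=1.2076 (R=-1.6667) → pose (-7.3574, -6.5523, 1.2076)
step 3: θ'=2.4576 (R=-1.2000) → pose (-6.9940, -7.9087, 2.4576)
step 4: θ'=2.5826 (R=2.0000) → pose (-7.1971, -7.7633, 2.5826)
step 5: θ'=2.3326 (R=-6.0000) → pose (-8.3567, -6.8179, 2.3326)
step 6: θ'=4.2076 (R=1.0000) → pose (-9.9555, -7.0245, 4.2076)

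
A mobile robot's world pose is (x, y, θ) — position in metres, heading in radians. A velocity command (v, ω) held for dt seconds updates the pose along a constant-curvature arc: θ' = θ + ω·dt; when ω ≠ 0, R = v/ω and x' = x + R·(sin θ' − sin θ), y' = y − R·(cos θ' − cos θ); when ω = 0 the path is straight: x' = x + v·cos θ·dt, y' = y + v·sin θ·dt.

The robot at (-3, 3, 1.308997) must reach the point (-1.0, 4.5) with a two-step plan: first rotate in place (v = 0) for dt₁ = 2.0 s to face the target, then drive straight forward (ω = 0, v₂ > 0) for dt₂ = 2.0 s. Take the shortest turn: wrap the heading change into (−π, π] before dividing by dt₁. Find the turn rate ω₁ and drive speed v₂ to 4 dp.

ω₁ = -0.3327, v₂ = 1.2500

heading to target = atan2(4.5−3, -1−-3) = 0.6435
Δθ = wrap(0.6435 − 1.3090) = -0.6655; ω₁ = Δθ/dt₁ = -0.3327
distance = √((-1−-3)² + (4.5−3)²) = 2.5000; v₂ = distance/dt₂ = 1.2500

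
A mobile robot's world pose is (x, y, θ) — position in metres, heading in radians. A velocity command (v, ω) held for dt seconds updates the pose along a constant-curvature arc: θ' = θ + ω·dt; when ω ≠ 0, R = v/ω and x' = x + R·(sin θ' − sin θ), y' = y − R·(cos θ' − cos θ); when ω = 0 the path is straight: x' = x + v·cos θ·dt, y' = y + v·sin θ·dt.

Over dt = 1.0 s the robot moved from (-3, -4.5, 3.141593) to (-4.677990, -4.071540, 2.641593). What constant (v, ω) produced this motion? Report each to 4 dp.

Δθ = 2.641593 − 3.141593 = -0.500000
ω = Δθ/dt = -0.500000/1.0 = -0.5000
R = Δx/(sin θ' − sin θ) = -3.5000
v = R·ω = -3.5000·-0.5000 = 1.7500

v = 1.7500, ω = -0.5000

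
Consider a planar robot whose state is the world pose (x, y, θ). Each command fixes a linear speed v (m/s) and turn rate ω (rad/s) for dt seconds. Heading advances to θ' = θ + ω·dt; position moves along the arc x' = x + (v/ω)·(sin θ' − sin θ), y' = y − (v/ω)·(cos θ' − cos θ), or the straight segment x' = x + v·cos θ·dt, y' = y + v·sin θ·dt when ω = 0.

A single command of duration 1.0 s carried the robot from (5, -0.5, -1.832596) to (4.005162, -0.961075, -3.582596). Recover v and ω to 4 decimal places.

v = 1.2500, ω = -1.7500

Δθ = -3.582596 − -1.832596 = -1.750000
ω = Δθ/dt = -1.750000/1.0 = -1.7500
R = Δx/(sin θ' − sin θ) = -0.7143
v = R·ω = -0.7143·-1.7500 = 1.2500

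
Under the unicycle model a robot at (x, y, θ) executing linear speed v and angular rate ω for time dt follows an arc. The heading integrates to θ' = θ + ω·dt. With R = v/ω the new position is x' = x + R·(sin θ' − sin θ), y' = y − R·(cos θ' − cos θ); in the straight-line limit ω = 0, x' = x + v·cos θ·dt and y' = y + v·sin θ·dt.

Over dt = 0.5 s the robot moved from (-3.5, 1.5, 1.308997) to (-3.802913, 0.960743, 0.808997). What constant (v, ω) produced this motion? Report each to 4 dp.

v = -1.2500, ω = -1.0000

Δθ = 0.808997 − 1.308997 = -0.500000
ω = Δθ/dt = -0.500000/0.5 = -1.0000
R = −Δy/(cos θ' − cos θ) = 1.2500
v = R·ω = 1.2500·-1.0000 = -1.2500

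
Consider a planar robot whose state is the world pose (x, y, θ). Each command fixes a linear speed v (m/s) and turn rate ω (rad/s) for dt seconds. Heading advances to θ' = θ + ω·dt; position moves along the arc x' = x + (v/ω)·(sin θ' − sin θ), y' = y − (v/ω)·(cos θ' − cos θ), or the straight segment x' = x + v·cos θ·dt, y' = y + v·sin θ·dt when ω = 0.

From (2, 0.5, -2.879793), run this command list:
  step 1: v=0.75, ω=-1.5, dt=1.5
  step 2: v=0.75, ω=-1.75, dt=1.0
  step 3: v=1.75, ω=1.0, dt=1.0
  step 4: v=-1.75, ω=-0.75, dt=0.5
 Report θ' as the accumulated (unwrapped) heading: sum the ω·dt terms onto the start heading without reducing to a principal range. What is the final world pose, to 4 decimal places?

step 1: θ'=-5.1298 (R=-0.5000) → pose (1.4135, 1.1857, -5.1298)
step 2: θ'=-6.8798 (R=-0.4286) → pose (2.0461, 1.3665, -6.8798)
step 3: θ'=-5.8798 (R=1.7500) → pose (3.7162, 1.2046, -5.8798)
step 4: θ'=-6.2548 (R=2.3333) → pose (2.8666, 1.0183, -6.2548)

(2.8666, 1.0183, -6.2548)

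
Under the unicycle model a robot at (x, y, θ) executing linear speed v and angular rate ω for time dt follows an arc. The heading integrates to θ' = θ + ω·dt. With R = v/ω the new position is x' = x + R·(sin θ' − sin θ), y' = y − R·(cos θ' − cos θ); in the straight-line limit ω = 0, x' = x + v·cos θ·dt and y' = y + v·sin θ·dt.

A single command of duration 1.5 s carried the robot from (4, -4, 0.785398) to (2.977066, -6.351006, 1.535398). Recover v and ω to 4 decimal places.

v = -1.7500, ω = 0.5000

Δθ = 1.535398 − 0.785398 = 0.750000
ω = Δθ/dt = 0.750000/1.5 = 0.5000
R = −Δy/(cos θ' − cos θ) = -3.5000
v = R·ω = -3.5000·0.5000 = -1.7500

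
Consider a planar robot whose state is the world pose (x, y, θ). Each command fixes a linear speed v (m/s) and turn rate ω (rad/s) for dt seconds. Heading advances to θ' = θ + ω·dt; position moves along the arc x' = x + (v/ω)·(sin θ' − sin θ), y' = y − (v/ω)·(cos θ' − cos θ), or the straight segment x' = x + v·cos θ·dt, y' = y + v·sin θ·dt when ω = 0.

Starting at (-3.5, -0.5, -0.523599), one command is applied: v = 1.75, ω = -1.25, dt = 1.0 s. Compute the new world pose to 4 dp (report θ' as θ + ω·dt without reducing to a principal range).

(-2.8287, -1.9944, -1.7736)

θ' = -0.5236 + -1.25·1.0 = -1.7736
R = v/ω = 1.75/-1.25 = -1.4000
x' = -3.5 + -1.4000·(sin -1.7736 − sin -0.5236) = -2.8287
y' = -0.5 − -1.4000·(cos -1.7736 − cos -0.5236) = -1.9944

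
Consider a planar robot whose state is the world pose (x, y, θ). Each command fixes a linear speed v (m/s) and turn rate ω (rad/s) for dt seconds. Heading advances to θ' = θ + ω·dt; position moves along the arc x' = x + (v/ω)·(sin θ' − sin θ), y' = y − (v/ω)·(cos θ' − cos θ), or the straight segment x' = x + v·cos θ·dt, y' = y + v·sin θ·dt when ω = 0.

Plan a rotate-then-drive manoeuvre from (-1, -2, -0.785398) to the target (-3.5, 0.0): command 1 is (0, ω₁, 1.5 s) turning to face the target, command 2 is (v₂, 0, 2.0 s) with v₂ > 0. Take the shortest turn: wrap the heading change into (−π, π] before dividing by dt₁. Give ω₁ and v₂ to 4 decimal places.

heading to target = atan2(0−-2, -3.5−-1) = 2.4669
Δθ = wrap(2.4669 − -0.7854) = -3.0309; ω₁ = Δθ/dt₁ = -2.0206
distance = √((-3.5−-1)² + (0−-2)²) = 3.2016; v₂ = distance/dt₂ = 1.6008

ω₁ = -2.0206, v₂ = 1.6008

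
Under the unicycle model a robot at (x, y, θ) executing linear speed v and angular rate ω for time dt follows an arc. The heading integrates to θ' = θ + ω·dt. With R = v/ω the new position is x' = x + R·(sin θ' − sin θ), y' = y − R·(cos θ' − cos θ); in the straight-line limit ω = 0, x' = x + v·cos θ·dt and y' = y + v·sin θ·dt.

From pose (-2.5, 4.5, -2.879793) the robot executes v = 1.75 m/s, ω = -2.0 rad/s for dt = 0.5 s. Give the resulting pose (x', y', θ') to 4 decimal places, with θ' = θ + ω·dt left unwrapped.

(-3.3153, 4.6980, -3.8798)

θ' = -2.8798 + -2.0·0.5 = -3.8798
R = v/ω = 1.75/-2.0 = -0.8750
x' = -2.5 + -0.8750·(sin -3.8798 − sin -2.8798) = -3.3153
y' = 4.5 − -0.8750·(cos -3.8798 − cos -2.8798) = 4.6980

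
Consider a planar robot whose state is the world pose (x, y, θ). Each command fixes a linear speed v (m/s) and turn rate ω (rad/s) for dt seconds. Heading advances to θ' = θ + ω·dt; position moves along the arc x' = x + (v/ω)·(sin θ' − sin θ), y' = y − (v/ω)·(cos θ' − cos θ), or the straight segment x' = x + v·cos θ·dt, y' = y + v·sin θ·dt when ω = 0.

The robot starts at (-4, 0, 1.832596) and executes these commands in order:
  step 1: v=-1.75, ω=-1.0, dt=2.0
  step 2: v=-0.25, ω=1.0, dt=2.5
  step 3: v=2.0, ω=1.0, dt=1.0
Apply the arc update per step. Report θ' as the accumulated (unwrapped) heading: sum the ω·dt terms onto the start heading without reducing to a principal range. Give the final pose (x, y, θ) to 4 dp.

step 1: θ'=-0.1674 (R=1.7500) → pose (-5.9820, -2.1785, -0.1674)
step 2: θ'=2.3326 (R=-0.2500) → pose (-6.2045, -2.5975, 2.3326)
step 3: θ'=3.3326 (R=2.0000) → pose (-8.0314, -2.0144, 3.3326)

(-8.0314, -2.0144, 3.3326)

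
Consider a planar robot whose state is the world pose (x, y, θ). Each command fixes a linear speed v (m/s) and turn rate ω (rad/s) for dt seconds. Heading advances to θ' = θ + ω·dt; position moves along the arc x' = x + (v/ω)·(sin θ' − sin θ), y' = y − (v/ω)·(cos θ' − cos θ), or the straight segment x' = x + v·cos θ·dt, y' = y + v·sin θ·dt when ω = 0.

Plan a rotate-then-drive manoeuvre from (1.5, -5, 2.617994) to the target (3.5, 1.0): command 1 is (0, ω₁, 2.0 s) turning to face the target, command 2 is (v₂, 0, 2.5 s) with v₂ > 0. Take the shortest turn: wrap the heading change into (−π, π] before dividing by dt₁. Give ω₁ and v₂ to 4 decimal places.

ω₁ = -0.6845, v₂ = 2.5298

heading to target = atan2(1−-5, 3.5−1.5) = 1.2490
Δθ = wrap(1.2490 − 2.6180) = -1.3689; ω₁ = Δθ/dt₁ = -0.6845
distance = √((3.5−1.5)² + (1−-5)²) = 6.3246; v₂ = distance/dt₂ = 2.5298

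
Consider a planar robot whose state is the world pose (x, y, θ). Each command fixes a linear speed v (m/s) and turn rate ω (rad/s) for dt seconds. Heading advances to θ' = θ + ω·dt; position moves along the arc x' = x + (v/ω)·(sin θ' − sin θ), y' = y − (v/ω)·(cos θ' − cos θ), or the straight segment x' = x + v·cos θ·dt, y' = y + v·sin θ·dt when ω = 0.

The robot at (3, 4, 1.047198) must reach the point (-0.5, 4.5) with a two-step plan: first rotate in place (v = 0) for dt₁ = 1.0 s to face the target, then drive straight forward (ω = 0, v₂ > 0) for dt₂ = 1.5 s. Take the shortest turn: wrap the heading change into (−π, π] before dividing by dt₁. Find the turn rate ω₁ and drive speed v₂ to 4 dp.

heading to target = atan2(4.5−4, -0.5−3) = 2.9997
Δθ = wrap(2.9997 − 1.0472) = 1.9525; ω₁ = Δθ/dt₁ = 1.9525
distance = √((-0.5−3)² + (4.5−4)²) = 3.5355; v₂ = distance/dt₂ = 2.3570

ω₁ = 1.9525, v₂ = 2.3570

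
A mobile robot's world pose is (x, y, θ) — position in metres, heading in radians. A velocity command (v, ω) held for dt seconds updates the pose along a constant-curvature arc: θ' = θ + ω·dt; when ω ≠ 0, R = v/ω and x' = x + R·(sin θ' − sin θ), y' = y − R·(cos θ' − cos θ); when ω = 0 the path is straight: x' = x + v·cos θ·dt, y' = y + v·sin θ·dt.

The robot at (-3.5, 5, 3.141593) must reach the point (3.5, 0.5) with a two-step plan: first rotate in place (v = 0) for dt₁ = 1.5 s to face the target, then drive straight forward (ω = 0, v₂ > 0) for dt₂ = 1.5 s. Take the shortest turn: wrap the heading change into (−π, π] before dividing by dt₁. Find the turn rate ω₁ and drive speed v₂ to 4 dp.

ω₁ = 1.7135, v₂ = 5.5478

heading to target = atan2(0.5−5, 3.5−-3.5) = -0.5713
Δθ = wrap(-0.5713 − 3.1416) = 2.5703; ω₁ = Δθ/dt₁ = 1.7135
distance = √((3.5−-3.5)² + (0.5−5)²) = 8.3217; v₂ = distance/dt₂ = 5.5478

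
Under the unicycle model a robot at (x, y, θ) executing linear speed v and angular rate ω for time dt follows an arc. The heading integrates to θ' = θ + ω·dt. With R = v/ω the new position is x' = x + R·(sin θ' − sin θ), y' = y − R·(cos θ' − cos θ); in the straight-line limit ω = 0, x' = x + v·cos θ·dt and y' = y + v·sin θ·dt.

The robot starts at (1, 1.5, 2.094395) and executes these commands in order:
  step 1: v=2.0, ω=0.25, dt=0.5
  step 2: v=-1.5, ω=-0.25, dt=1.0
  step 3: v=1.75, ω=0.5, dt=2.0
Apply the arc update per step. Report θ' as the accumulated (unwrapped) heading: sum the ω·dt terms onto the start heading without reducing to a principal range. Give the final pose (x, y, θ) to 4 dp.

step 1: θ'=2.2194 (R=8.0000) → pose (0.4472, 2.3326, 2.2194)
step 2: θ'=1.9694 (R=6.0000) → pose (1.1953, 1.0369, 1.9694)
step 3: θ'=2.9694 (R=3.5000) → pose (-1.4306, 3.1267, 2.9694)

(-1.4306, 3.1267, 2.9694)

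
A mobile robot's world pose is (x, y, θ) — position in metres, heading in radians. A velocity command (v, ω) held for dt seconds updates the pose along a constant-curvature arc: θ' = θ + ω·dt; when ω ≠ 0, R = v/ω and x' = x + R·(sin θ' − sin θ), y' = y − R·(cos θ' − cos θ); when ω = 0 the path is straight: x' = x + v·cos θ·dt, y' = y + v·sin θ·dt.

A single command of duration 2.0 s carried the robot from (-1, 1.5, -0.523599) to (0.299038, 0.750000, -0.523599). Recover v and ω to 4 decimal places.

Δθ = -0.523599 − -0.523599 = 0.000000
ω = Δθ/dt = 0.000000/2.0 = 0.0000
ω = 0 → v = (Δx·cos θ + Δy·sin θ)/dt = 0.7500

v = 0.7500, ω = 0.0000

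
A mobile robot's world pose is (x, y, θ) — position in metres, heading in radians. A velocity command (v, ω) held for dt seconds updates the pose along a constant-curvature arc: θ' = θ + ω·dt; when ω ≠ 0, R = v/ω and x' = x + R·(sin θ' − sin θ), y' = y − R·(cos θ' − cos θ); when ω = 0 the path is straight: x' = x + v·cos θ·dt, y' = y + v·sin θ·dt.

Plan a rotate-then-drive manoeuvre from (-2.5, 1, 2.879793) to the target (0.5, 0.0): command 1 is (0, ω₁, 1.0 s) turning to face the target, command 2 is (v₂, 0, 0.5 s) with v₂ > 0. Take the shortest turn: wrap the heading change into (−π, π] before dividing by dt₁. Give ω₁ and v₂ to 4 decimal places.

heading to target = atan2(0−1, 0.5−-2.5) = -0.3218
Δθ = wrap(-0.3218 − 2.8798) = 3.0816; ω₁ = Δθ/dt₁ = 3.0816
distance = √((0.5−-2.5)² + (0−1)²) = 3.1623; v₂ = distance/dt₂ = 6.3246

ω₁ = 3.0816, v₂ = 6.3246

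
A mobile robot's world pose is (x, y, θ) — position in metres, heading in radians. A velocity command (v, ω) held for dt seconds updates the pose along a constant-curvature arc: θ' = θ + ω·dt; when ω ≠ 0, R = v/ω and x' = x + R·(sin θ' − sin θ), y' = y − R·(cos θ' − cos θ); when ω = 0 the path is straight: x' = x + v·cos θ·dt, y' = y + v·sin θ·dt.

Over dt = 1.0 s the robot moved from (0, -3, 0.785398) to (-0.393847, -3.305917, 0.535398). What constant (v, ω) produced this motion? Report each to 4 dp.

v = -0.5000, ω = -0.2500

Δθ = 0.535398 − 0.785398 = -0.250000
ω = Δθ/dt = -0.250000/1.0 = -0.2500
R = Δx/(sin θ' − sin θ) = 2.0000
v = R·ω = 2.0000·-0.2500 = -0.5000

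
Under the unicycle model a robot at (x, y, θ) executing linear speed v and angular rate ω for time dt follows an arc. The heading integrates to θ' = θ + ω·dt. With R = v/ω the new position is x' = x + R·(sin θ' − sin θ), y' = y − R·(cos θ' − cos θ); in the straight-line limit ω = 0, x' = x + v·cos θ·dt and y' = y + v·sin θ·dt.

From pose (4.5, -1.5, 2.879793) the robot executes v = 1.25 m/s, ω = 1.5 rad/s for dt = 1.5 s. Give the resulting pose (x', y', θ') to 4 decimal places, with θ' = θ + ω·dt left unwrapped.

(3.5225, -2.6428, 5.1298)

θ' = 2.8798 + 1.5·1.5 = 5.1298
R = v/ω = 1.25/1.5 = 0.8333
x' = 4.5 + 0.8333·(sin 5.1298 − sin 2.8798) = 3.5225
y' = -1.5 − 0.8333·(cos 5.1298 − cos 2.8798) = -2.6428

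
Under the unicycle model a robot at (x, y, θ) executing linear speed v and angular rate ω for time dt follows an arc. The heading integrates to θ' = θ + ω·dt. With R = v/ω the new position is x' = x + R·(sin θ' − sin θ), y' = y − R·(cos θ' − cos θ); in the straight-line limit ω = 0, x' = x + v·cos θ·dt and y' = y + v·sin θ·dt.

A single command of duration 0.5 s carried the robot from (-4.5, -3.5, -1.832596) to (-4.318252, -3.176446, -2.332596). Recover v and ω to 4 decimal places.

v = -0.7500, ω = -1.0000

Δθ = -2.332596 − -1.832596 = -0.500000
ω = Δθ/dt = -0.500000/0.5 = -1.0000
R = −Δy/(cos θ' − cos θ) = 0.7500
v = R·ω = 0.7500·-1.0000 = -0.7500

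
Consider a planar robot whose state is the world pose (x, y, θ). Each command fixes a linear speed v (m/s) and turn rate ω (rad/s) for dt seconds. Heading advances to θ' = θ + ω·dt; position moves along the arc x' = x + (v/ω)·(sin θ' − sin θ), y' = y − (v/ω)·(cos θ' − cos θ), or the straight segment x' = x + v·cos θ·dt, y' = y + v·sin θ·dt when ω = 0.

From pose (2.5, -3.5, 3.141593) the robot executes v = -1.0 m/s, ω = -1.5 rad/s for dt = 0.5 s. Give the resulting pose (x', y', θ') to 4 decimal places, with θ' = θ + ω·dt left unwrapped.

θ' = 3.1416 + -1.5·0.5 = 2.3916
R = v/ω = -1.0/-1.5 = 0.6667
x' = 2.5 + 0.6667·(sin 2.3916 − sin 3.1416) = 2.9544
y' = -3.5 − 0.6667·(cos 2.3916 − cos 3.1416) = -3.6789

(2.9544, -3.6789, 2.3916)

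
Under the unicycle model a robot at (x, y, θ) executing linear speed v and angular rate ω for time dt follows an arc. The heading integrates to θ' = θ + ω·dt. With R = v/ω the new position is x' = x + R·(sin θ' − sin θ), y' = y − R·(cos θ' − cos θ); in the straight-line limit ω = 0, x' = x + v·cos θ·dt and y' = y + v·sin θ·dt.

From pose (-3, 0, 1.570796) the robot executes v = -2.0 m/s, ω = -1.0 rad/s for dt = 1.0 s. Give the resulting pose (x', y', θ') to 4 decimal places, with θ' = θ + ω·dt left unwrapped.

θ' = 1.5708 + -1.0·1.0 = 0.5708
R = v/ω = -2.0/-1.0 = 2.0000
x' = -3 + 2.0000·(sin 0.5708 − sin 1.5708) = -3.9194
y' = 0 − 2.0000·(cos 0.5708 − cos 1.5708) = -1.6829

(-3.9194, -1.6829, 0.5708)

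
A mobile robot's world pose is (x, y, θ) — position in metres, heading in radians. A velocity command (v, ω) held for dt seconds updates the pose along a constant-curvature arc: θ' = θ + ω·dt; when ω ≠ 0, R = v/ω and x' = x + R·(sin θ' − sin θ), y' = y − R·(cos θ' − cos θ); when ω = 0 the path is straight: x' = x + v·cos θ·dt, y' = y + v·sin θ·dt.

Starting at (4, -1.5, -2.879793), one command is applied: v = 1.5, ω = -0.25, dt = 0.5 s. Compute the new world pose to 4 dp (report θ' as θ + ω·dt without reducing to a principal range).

θ' = -2.8798 + -0.25·0.5 = -3.0048
R = v/ω = 1.5/-0.25 = -6.0000
x' = 4 + -6.0000·(sin -3.0048 − sin -2.8798) = 3.2653
y' = -1.5 − -6.0000·(cos -3.0048 − cos -2.8798) = -1.6484

(3.2653, -1.6484, -3.0048)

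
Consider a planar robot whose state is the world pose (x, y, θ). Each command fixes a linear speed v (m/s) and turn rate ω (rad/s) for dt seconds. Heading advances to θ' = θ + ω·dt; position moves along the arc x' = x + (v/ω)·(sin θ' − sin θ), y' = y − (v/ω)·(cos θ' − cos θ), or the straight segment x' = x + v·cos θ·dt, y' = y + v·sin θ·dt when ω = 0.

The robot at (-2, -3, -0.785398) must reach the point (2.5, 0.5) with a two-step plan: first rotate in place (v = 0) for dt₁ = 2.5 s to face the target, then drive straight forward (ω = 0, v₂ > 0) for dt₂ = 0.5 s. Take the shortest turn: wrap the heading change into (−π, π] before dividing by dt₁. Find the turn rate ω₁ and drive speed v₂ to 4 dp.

heading to target = atan2(0.5−-3, 2.5−-2) = 0.6610
Δθ = wrap(0.6610 − -0.7854) = 1.4464; ω₁ = Δθ/dt₁ = 0.5786
distance = √((2.5−-2)² + (0.5−-3)²) = 5.7009; v₂ = distance/dt₂ = 11.4018

ω₁ = 0.5786, v₂ = 11.4018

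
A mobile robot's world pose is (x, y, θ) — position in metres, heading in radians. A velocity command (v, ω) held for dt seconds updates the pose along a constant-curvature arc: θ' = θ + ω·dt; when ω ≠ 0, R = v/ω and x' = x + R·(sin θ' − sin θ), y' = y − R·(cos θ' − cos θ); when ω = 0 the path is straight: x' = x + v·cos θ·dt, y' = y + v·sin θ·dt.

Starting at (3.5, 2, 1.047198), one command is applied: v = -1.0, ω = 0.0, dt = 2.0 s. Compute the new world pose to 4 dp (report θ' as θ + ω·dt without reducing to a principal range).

θ' = 1.0472 + 0.0·2.0 = 1.0472
ω = 0 → straight: x' = 3.5 + -1.0·cos(1.0472)·2.0 = 2.5000
y' = 2 + -1.0·sin(1.0472)·2.0 = 0.2679

(2.5000, 0.2679, 1.0472)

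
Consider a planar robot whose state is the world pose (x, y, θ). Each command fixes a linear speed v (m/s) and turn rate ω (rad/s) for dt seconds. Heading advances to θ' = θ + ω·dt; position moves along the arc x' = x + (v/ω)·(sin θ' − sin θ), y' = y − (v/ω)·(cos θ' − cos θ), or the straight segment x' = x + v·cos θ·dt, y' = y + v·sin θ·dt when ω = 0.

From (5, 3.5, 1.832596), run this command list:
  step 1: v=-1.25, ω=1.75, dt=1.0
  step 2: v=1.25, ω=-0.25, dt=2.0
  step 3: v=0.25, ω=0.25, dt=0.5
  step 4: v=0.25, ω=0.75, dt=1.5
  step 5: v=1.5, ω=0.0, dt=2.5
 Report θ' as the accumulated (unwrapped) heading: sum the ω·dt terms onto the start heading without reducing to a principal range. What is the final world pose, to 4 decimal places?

step 1: θ'=3.5826 (R=-0.7143) → pose (5.9948, 3.0389, 3.5826)
step 2: θ'=3.0826 (R=-5.0000) → pose (3.5658, 2.5692, 3.0826)
step 3: θ'=3.2076 (R=1.0000) → pose (3.4409, 2.5688, 3.2076)
step 4: θ'=4.3326 (R=0.3333) → pose (3.1533, 2.3598, 4.3326)
step 5: θ'=4.3326 (straight) → pose (1.7630, -1.1230, 4.3326)

(1.7630, -1.1230, 4.3326)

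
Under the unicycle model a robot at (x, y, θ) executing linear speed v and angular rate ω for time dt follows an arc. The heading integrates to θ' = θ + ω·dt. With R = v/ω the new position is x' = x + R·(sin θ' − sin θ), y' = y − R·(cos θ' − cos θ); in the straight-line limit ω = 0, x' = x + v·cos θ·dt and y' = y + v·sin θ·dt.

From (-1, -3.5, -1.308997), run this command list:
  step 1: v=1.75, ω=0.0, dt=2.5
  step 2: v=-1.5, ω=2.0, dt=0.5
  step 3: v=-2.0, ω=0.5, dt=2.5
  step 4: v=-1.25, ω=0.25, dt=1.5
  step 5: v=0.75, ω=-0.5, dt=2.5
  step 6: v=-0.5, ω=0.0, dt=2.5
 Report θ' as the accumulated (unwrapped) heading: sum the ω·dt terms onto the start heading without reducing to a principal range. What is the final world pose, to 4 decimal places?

(-5.5055, -9.3086, 0.0660)

step 1: θ'=-1.3090 (straight) → pose (0.1323, -7.7259, -1.3090)
step 2: θ'=-0.3090 (R=-0.7500) → pose (-0.3640, -7.2056, -0.3090)
step 3: θ'=0.9410 (R=-4.0000) → pose (-4.8130, -8.6602, 0.9410)
step 4: θ'=1.3160 (R=-5.0000) → pose (-5.6109, -10.3449, 1.3160)
step 5: θ'=0.0660 (R=-1.5000) → pose (-4.2582, -9.2262, 0.0660)
step 6: θ'=0.0660 (straight) → pose (-5.5055, -9.3086, 0.0660)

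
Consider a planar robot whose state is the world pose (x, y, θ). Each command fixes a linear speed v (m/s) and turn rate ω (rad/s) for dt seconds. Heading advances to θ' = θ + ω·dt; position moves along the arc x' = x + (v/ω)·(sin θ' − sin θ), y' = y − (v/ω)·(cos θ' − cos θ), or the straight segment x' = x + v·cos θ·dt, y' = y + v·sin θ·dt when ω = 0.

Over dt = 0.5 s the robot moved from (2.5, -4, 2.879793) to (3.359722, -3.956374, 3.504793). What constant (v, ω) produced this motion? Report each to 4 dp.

v = -1.7500, ω = 1.2500

Δθ = 3.504793 − 2.879793 = 0.625000
ω = Δθ/dt = 0.625000/0.5 = 1.2500
R = Δx/(sin θ' − sin θ) = -1.4000
v = R·ω = -1.4000·1.2500 = -1.7500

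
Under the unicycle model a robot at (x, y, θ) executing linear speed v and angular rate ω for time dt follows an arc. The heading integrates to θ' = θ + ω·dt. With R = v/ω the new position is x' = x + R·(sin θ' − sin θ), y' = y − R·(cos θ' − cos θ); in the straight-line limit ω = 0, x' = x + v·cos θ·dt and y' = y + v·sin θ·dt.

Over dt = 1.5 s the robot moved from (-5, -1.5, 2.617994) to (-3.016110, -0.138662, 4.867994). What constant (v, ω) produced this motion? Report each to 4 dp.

v = -2.0000, ω = 1.5000

Δθ = 4.867994 − 2.617994 = 2.250000
ω = Δθ/dt = 2.250000/1.5 = 1.5000
R = Δx/(sin θ' − sin θ) = -1.3333
v = R·ω = -1.3333·1.5000 = -2.0000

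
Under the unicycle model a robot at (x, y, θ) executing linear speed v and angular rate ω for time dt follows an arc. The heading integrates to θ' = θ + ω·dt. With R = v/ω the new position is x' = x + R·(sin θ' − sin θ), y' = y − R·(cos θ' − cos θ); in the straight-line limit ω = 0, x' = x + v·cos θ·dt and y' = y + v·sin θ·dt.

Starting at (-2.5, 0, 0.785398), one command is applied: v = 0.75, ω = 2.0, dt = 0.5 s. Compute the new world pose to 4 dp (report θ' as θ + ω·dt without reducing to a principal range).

(-2.3988, 0.3450, 1.7854)

θ' = 0.7854 + 2.0·0.5 = 1.7854
R = v/ω = 0.75/2.0 = 0.3750
x' = -2.5 + 0.3750·(sin 1.7854 − sin 0.7854) = -2.3988
y' = 0 − 0.3750·(cos 1.7854 − cos 0.7854) = 0.3450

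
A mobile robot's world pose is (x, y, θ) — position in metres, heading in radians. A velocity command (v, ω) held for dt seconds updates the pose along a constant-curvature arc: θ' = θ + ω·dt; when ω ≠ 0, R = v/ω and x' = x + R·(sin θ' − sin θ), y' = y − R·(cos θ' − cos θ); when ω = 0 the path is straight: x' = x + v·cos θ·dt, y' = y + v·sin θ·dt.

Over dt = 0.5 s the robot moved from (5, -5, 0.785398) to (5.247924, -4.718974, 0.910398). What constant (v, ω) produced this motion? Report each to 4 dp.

v = 0.7500, ω = 0.2500

Δθ = 0.910398 − 0.785398 = 0.125000
ω = Δθ/dt = 0.125000/0.5 = 0.2500
R = −Δy/(cos θ' − cos θ) = 3.0000
v = R·ω = 3.0000·0.2500 = 0.7500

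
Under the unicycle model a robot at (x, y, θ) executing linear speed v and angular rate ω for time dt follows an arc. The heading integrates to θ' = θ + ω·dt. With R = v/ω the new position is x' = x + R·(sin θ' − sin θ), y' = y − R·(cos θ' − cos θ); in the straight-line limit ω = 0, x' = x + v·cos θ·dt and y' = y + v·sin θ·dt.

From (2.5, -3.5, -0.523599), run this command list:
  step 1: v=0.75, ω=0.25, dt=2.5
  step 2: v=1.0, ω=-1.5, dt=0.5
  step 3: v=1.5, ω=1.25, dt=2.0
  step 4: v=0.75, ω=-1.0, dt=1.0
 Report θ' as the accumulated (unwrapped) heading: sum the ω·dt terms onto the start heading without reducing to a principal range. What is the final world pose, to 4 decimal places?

step 1: θ'=0.1014 (R=3.0000) → pose (4.3037, -3.8865, 0.1014)
step 2: θ'=-0.6486 (R=-0.6667) → pose (4.7739, -4.0185, -0.6486)
step 3: θ'=1.8514 (R=1.2000) → pose (6.6518, -2.7298, 1.8514)
step 4: θ'=0.8514 (R=-0.7500) → pose (6.8083, -2.0279, 0.8514)

(6.8083, -2.0279, 0.8514)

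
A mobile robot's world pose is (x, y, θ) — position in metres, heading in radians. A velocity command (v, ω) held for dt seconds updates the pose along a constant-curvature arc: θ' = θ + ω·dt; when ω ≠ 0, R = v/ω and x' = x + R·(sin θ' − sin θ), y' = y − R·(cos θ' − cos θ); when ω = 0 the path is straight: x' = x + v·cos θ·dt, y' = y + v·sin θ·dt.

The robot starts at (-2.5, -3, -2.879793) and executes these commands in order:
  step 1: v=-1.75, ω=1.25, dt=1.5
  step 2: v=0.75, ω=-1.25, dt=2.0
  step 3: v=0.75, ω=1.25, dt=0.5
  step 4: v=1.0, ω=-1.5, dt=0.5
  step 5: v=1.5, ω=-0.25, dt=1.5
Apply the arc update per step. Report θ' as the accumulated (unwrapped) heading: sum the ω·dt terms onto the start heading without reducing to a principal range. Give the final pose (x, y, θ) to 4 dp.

(-4.9993, -0.3067, -4.0048)

step 1: θ'=-1.0048 (R=-1.4000) → pose (-1.6807, -0.8969, -1.0048)
step 2: θ'=-3.5048 (R=-0.6000) → pose (-2.4003, -1.7796, -3.5048)
step 3: θ'=-2.8798 (R=0.6000) → pose (-2.7687, -1.7609, -2.8798)
step 4: θ'=-3.6298 (R=-0.6667) → pose (-3.2540, -1.7057, -3.6298)
step 5: θ'=-4.0048 (R=-6.0000) → pose (-4.9993, -0.3067, -4.0048)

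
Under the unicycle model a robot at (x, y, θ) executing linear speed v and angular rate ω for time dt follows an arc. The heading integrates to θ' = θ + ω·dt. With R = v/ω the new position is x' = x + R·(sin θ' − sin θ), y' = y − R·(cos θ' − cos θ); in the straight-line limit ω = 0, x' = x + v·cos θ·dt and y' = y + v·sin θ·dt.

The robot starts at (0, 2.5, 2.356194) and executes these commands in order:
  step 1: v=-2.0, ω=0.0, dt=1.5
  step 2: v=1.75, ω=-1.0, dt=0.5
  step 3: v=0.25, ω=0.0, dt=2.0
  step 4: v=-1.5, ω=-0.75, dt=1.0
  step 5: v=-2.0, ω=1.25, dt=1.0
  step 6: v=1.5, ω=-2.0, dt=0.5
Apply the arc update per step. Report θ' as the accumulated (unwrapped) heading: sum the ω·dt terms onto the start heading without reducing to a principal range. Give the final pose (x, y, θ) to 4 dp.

(1.5042, -1.0142, 1.3562)

step 1: θ'=2.3562 (straight) → pose (2.1213, 0.3787, 2.3562)
step 2: θ'=1.8562 (R=-1.7500) → pose (1.6795, 1.1234, 1.8562)
step 3: θ'=1.8562 (straight) → pose (1.5388, 1.6032, 1.8562)
step 4: θ'=1.1062 (R=2.0000) → pose (1.4077, 0.1440, 1.1062)
step 5: θ'=2.3562 (R=-1.6000) → pose (1.7067, -1.7043, 2.3562)
step 6: θ'=1.3562 (R=-0.7500) → pose (1.5042, -1.0142, 1.3562)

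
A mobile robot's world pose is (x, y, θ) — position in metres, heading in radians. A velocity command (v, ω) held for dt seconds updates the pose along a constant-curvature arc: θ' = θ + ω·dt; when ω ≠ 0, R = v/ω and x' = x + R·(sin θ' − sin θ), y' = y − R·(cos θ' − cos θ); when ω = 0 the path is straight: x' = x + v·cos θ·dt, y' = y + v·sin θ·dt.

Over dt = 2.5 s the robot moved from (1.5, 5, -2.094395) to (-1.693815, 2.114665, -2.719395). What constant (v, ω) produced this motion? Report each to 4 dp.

Δθ = -2.719395 − -2.094395 = -0.625000
ω = Δθ/dt = -0.625000/2.5 = -0.2500
R = Δx/(sin θ' − sin θ) = -7.0000
v = R·ω = -7.0000·-0.2500 = 1.7500

v = 1.7500, ω = -0.2500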